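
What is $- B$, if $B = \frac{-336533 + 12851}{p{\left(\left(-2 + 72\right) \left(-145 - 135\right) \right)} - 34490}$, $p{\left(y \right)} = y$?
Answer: $- \frac{53947}{9015} \approx -5.9841$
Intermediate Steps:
$B = \frac{53947}{9015}$ ($B = \frac{-336533 + 12851}{\left(-2 + 72\right) \left(-145 - 135\right) - 34490} = - \frac{323682}{70 \left(-280\right) - 34490} = - \frac{323682}{-19600 - 34490} = - \frac{323682}{-54090} = \left(-323682\right) \left(- \frac{1}{54090}\right) = \frac{53947}{9015} \approx 5.9841$)
$- B = \left(-1\right) \frac{53947}{9015} = - \frac{53947}{9015}$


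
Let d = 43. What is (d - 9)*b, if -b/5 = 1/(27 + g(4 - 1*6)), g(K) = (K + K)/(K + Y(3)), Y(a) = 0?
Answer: -170/29 ≈ -5.8621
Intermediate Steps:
g(K) = 2 (g(K) = (K + K)/(K + 0) = (2*K)/K = 2)
b = -5/29 (b = -5/(27 + 2) = -5/29 ≈ -0.17241)
(d - 9)*b = (43 - 9)*(-5/29) = 34*(-5/29) = -170/29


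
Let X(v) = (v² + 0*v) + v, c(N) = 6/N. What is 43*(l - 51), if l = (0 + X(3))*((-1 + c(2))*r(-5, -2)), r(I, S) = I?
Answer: -7353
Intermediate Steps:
X(v) = v + v² (X(v) = (v² + 0) + v = v² + v = v + v²)
l = -120 (l = (0 + 3*(1 + 3))*((-1 + 6/2)*(-5)) = (0 + 3*4)*((-1 + 6*(½))*(-5)) = (0 + 12)*((-1 + 3)*(-5)) = 12*(2*(-5)) = 12*(-10) = -120)
43*(l - 51) = 43*(-120 - 51) = 43*(-171) = -7353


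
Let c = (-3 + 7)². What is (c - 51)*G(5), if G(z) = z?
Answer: -175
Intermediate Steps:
c = 16 (c = 4² = 16)
(c - 51)*G(5) = (16 - 51)*5 = -35*5 = -175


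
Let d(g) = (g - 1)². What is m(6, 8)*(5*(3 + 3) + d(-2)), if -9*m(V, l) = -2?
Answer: 26/3 ≈ 8.6667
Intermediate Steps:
m(V, l) = 2/9 (m(V, l) = -⅑*(-2) = 2/9)
d(g) = (-1 + g)²
m(6, 8)*(5*(3 + 3) + d(-2)) = 2*(5*(3 + 3) + (-1 - 2)²)/9 = 2*(5*6 + (-3)²)/9 = 2*(30 + 9)/9 = (2/9)*39 = 26/3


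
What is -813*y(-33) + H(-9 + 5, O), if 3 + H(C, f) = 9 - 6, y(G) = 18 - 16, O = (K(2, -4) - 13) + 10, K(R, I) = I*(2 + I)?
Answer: -1626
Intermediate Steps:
O = 5 (O = (-4*(2 - 4) - 13) + 10 = (-4*(-2) - 13) + 10 = (8 - 13) + 10 = -5 + 10 = 5)
y(G) = 2
H(C, f) = 0 (H(C, f) = -3 + (9 - 6) = -3 + 3 = 0)
-813*y(-33) + H(-9 + 5, O) = -813*2 + 0 = -1626 + 0 = -1626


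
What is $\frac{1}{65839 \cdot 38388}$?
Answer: $\frac{1}{2527427532} \approx 3.9566 \cdot 10^{-10}$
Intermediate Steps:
$\frac{1}{65839 \cdot 38388} = \frac{1}{65839} \cdot \frac{1}{38388} = \frac{1}{2527427532}$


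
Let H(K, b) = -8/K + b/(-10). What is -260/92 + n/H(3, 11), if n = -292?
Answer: 194135/2599 ≈ 74.696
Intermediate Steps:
H(K, b) = -8/K - b/10 (H(K, b) = -8/K + b*(-⅒) = -8/K - b/10)
-260/92 + n/H(3, 11) = -260/92 - 292/(-8/3 - ⅒*11) = -260*1/92 - 292/(-8*⅓ - 11/10) = -65/23 - 292/(-8/3 - 11/10) = -65/23 - 292/(-113/30) = -65/23 - 292*(-30/113) = -65/23 + 8760/113 = 194135/2599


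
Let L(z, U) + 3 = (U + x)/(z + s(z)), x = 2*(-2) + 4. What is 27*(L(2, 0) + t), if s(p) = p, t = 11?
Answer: 216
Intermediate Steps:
x = 0 (x = -4 + 4 = 0)
L(z, U) = -3 + U/(2*z) (L(z, U) = -3 + (U + 0)/(z + z) = -3 + U/((2*z)) = -3 + U*(1/(2*z)) = -3 + U/(2*z))
27*(L(2, 0) + t) = 27*((-3 + (½)*0/2) + 11) = 27*((-3 + (½)*0*(½)) + 11) = 27*((-3 + 0) + 11) = 27*(-3 + 11) = 27*8 = 216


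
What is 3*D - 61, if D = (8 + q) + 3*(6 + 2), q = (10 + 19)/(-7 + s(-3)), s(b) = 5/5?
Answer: 41/2 ≈ 20.500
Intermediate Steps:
s(b) = 1 (s(b) = 5*(1/5) = 1)
q = -29/6 (q = (10 + 19)/(-7 + 1) = 29/(-6) = 29*(-1/6) = -29/6 ≈ -4.8333)
D = 163/6 (D = (8 - 29/6) + 3*(6 + 2) = 19/6 + 3*8 = 19/6 + 24 = 163/6 ≈ 27.167)
3*D - 61 = 3*(163/6) - 61 = 163/2 - 61 = 41/2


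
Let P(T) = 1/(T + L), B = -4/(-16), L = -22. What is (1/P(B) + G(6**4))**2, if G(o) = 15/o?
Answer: 88190881/186624 ≈ 472.56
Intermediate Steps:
B = 1/4 (B = -4*(-1/16) = 1/4 ≈ 0.25000)
P(T) = 1/(-22 + T) (P(T) = 1/(T - 22) = 1/(-22 + T))
(1/P(B) + G(6**4))**2 = (1/(1/(-22 + 1/4)) + 15/(6**4))**2 = (1/(1/(-87/4)) + 15/1296)**2 = (1/(-4/87) + 15*(1/1296))**2 = (-87/4 + 5/432)**2 = (-9391/432)**2 = 88190881/186624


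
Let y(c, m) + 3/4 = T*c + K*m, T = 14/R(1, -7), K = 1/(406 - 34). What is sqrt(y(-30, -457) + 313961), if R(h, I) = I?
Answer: sqrt(2715950517)/93 ≈ 560.37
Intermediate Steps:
K = 1/372 ≈ 0.0026882
T = -2 (T = 14/(-7) = 14*(-1/7) = -2)
y(c, m) = -3/4 - 2*c + m/372 (y(c, m) = -3/4 + (-2*c + m/372) = -3/4 - 2*c + m/372)
sqrt(y(-30, -457) + 313961) = sqrt((-3/4 - 2*(-30) + (1/372)*(-457)) + 313961) = sqrt((-3/4 + 60 - 457/372) + 313961) = sqrt(5396/93 + 313961) = sqrt(29203769/93) = sqrt(2715950517)/93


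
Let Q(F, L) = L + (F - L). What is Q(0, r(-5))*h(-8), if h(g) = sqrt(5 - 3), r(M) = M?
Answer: 0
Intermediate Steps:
Q(F, L) = F
h(g) = sqrt(2)
Q(0, r(-5))*h(-8) = 0*sqrt(2) = 0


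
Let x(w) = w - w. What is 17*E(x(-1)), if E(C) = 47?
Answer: 799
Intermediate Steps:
x(w) = 0
17*E(x(-1)) = 17*47 = 799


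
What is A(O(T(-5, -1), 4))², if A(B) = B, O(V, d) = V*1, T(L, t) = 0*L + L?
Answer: 25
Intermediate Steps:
T(L, t) = L (T(L, t) = 0 + L = L)
O(V, d) = V
A(O(T(-5, -1), 4))² = (-5)² = 25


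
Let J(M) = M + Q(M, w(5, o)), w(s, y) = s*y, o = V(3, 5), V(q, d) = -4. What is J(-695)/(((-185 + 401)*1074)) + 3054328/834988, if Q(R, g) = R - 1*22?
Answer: 44211013981/12106491012 ≈ 3.6518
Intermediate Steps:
o = -4
Q(R, g) = -22 + R (Q(R, g) = R - 22 = -22 + R)
J(M) = -22 + 2*M (J(M) = M + (-22 + M) = -22 + 2*M)
J(-695)/(((-185 + 401)*1074)) + 3054328/834988 = (-22 + 2*(-695))/(((-185 + 401)*1074)) + 3054328/834988 = (-22 - 1390)/((216*1074)) + 3054328*(1/834988) = -1412/231984 + 763582/208747 = -1412*1/231984 + 763582/208747 = -353/57996 + 763582/208747 = 44211013981/12106491012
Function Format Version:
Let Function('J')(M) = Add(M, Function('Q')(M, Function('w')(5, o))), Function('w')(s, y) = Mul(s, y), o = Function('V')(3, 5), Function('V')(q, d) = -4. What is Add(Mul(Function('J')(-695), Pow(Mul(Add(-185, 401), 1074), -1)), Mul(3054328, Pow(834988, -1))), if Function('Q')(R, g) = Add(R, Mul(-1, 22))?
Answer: Rational(44211013981, 12106491012) ≈ 3.6518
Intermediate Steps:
o = -4
Function('Q')(R, g) = Add(-22, R) (Function('Q')(R, g) = Add(R, -22) = Add(-22, R))
Function('J')(M) = Add(-22, Mul(2, M)) (Function('J')(M) = Add(M, Add(-22, M)) = Add(-22, Mul(2, M)))
Add(Mul(Function('J')(-695), Pow(Mul(Add(-185, 401), 1074), -1)), Mul(3054328, Pow(834988, -1))) = Add(Mul(Add(-22, Mul(2, -695)), Pow(Mul(Add(-185, 401), 1074), -1)), Mul(3054328, Pow(834988, -1))) = Add(Mul(Add(-22, -1390), Pow(Mul(216, 1074), -1)), Mul(3054328, Rational(1, 834988))) = Add(Mul(-1412, Pow(231984, -1)), Rational(763582, 208747)) = Add(Mul(-1412, Rational(1, 231984)), Rational(763582, 208747)) = Add(Rational(-353, 57996), Rational(763582, 208747)) = Rational(44211013981, 12106491012)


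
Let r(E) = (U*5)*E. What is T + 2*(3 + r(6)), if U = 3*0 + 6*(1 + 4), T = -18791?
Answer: -16985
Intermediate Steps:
U = 30 (U = 0 + 6*5 = 0 + 30 = 30)
r(E) = 150*E (r(E) = (30*5)*E = 150*E)
T + 2*(3 + r(6)) = -18791 + 2*(3 + 150*6) = -18791 + 2*(3 + 900) = -18791 + 2*903 = -18791 + 1806 = -16985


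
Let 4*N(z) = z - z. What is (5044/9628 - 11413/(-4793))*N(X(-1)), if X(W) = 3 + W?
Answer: 0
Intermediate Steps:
N(z) = 0 (N(z) = (z - z)/4 = (1/4)*0 = 0)
(5044/9628 - 11413/(-4793))*N(X(-1)) = (5044/9628 - 11413/(-4793))*0 = (5044*(1/9628) - 11413*(-1/4793))*0 = (1261/2407 + 11413/4793)*0 = (33515064/11536751)*0 = 0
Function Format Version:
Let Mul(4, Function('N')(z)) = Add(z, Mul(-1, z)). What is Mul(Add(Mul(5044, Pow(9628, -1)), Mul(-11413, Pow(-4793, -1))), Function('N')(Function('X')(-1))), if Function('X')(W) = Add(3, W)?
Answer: 0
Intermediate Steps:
Function('N')(z) = 0 (Function('N')(z) = Mul(Rational(1, 4), Add(z, Mul(-1, z))) = Mul(Rational(1, 4), 0) = 0)
Mul(Add(Mul(5044, Pow(9628, -1)), Mul(-11413, Pow(-4793, -1))), Function('N')(Function('X')(-1))) = Mul(Add(Mul(5044, Pow(9628, -1)), Mul(-11413, Pow(-4793, -1))), 0) = Mul(Add(Mul(5044, Rational(1, 9628)), Mul(-11413, Rational(-1, 4793))), 0) = Mul(Add(Rational(1261, 2407), Rational(11413, 4793)), 0) = Mul(Rational(33515064, 11536751), 0) = 0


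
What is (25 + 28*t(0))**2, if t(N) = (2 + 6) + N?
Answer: 62001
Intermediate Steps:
t(N) = 8 + N
(25 + 28*t(0))**2 = (25 + 28*(8 + 0))**2 = (25 + 28*8)**2 = (25 + 224)**2 = 249**2 = 62001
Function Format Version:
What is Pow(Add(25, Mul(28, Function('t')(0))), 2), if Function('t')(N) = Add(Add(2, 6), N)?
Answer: 62001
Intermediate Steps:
Function('t')(N) = Add(8, N)
Pow(Add(25, Mul(28, Function('t')(0))), 2) = Pow(Add(25, Mul(28, Add(8, 0))), 2) = Pow(Add(25, Mul(28, 8)), 2) = Pow(Add(25, 224), 2) = Pow(249, 2) = 62001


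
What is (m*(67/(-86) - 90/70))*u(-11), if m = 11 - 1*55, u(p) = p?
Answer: -300806/301 ≈ -999.36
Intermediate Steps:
m = -44 (m = 11 - 55 = -44)
(m*(67/(-86) - 90/70))*u(-11) = -44*(67/(-86) - 90/70)*(-11) = -44*(67*(-1/86) - 90*1/70)*(-11) = -44*(-67/86 - 9/7)*(-11) = -44*(-1243/602)*(-11) = (27346/301)*(-11) = -300806/301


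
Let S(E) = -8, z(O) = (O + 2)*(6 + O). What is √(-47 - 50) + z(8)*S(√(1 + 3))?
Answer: -1120 + I*√97 ≈ -1120.0 + 9.8489*I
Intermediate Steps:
z(O) = (2 + O)*(6 + O)
√(-47 - 50) + z(8)*S(√(1 + 3)) = √(-47 - 50) + (12 + 8² + 8*8)*(-8) = √(-97) + (12 + 64 + 64)*(-8) = I*√97 + 140*(-8) = I*√97 - 1120 = -1120 + I*√97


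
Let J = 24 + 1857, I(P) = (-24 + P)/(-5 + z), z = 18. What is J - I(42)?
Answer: 24435/13 ≈ 1879.6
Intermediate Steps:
I(P) = -24/13 + P/13 (I(P) = (-24 + P)/(-5 + 18) = (-24 + P)/13 = (-24 + P)*(1/13) = -24/13 + P/13)
J = 1881
J - I(42) = 1881 - (-24/13 + (1/13)*42) = 1881 - (-24/13 + 42/13) = 1881 - 1*18/13 = 1881 - 18/13 = 24435/13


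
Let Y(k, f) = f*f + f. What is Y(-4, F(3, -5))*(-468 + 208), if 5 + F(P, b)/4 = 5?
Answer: 0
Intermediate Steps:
F(P, b) = 0 (F(P, b) = -20 + 4*5 = -20 + 20 = 0)
Y(k, f) = f + f² (Y(k, f) = f² + f = f + f²)
Y(-4, F(3, -5))*(-468 + 208) = (0*(1 + 0))*(-468 + 208) = (0*1)*(-260) = 0*(-260) = 0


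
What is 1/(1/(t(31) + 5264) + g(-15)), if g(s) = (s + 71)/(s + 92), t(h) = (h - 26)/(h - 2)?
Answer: 1679271/1221607 ≈ 1.3746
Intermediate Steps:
t(h) = (-26 + h)/(-2 + h)
g(s) = (71 + s)/(92 + s)
1/(1/(t(31) + 5264) + g(-15)) = 1/(1/((-26 + 31)/(-2 + 31) + 5264) + (71 - 15)/(92 - 15)) = 1/(1/(5/29 + 5264) + 56/77) = 1/(1/((1/29)*5 + 5264) + (1/77)*56) = 1/(1/(5/29 + 5264) + 8/11) = 1/(1/(152661/29) + 8/11) = 1/(29/152661 + 8/11) = 1/(1221607/1679271) = 1679271/1221607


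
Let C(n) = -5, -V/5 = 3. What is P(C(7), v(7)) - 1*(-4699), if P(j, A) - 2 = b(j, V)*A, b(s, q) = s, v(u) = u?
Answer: 4666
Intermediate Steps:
V = -15 (V = -5*3 = -15)
P(j, A) = 2 + A*j (P(j, A) = 2 + j*A = 2 + A*j)
P(C(7), v(7)) - 1*(-4699) = (2 + 7*(-5)) - 1*(-4699) = (2 - 35) + 4699 = -33 + 4699 = 4666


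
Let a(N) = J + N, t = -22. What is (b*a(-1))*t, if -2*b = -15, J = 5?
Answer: -660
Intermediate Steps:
b = 15/2 (b = -½*(-15) = 15/2 ≈ 7.5000)
a(N) = 5 + N
(b*a(-1))*t = (15*(5 - 1)/2)*(-22) = ((15/2)*4)*(-22) = 30*(-22) = -660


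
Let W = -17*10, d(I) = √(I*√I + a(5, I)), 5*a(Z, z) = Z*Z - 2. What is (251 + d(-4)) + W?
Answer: 81 + √(115 - 200*I)/5 ≈ 83.63 - 1.5212*I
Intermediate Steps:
a(Z, z) = -⅖ + Z²/5 (a(Z, z) = (Z*Z - 2)/5 = (Z² - 2)/5 = (-2 + Z²)/5 = -⅖ + Z²/5)
d(I) = √(23/5 + I^(3/2)) (d(I) = √(I*√I + (-⅖ + (⅕)*5²)) = √(I^(3/2) + (-⅖ + (⅕)*25)) = √(I^(3/2) + (-⅖ + 5)) = √(I^(3/2) + 23/5) = √(23/5 + I^(3/2)))
W = -170
(251 + d(-4)) + W = (251 + √(115 + 25*(-4)^(3/2))/5) - 170 = (251 + √(115 + 25*(-8*I))/5) - 170 = (251 + √(115 - 200*I)/5) - 170 = 81 + √(115 - 200*I)/5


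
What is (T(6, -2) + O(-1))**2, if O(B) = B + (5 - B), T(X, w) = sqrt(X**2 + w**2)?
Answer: 65 + 20*sqrt(10) ≈ 128.25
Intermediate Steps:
O(B) = 5
(T(6, -2) + O(-1))**2 = (sqrt(6**2 + (-2)**2) + 5)**2 = (sqrt(36 + 4) + 5)**2 = (sqrt(40) + 5)**2 = (2*sqrt(10) + 5)**2 = (5 + 2*sqrt(10))**2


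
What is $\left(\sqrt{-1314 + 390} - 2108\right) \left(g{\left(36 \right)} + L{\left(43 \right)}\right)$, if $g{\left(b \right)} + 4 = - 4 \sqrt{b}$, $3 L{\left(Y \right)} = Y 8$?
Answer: $- \frac{548080}{3} + \frac{520 i \sqrt{231}}{3} \approx -1.8269 \cdot 10^{5} + 2634.4 i$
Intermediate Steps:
$L{\left(Y \right)} = \frac{8 Y}{3}$ ($L{\left(Y \right)} = \frac{Y 8}{3} = \frac{8 Y}{3}$)
$g{\left(b \right)} = -4 - 4 \sqrt{b}$
$\left(\sqrt{-1314 + 390} - 2108\right) \left(g{\left(36 \right)} + L{\left(43 \right)}\right) = \left(\sqrt{-1314 + 390} - 2108\right) \left(\left(-4 - 4 \sqrt{36}\right) + \frac{8}{3} \cdot 43\right) = \left(\sqrt{-924} - 2108\right) \left(\left(-4 - 24\right) + \frac{344}{3}\right) = \left(2 i \sqrt{231} - 2108\right) \left(\left(-4 - 24\right) + \frac{344}{3}\right) = \left(-2108 + 2 i \sqrt{231}\right) \left(-28 + \frac{344}{3}\right) = \left(-2108 + 2 i \sqrt{231}\right) \frac{260}{3} = - \frac{548080}{3} + \frac{520 i \sqrt{231}}{3}$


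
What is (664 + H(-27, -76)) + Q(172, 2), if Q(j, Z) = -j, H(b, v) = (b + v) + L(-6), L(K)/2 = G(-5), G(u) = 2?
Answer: 393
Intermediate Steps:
L(K) = 4 (L(K) = 2*2 = 4)
H(b, v) = 4 + b + v (H(b, v) = (b + v) + 4 = 4 + b + v)
(664 + H(-27, -76)) + Q(172, 2) = (664 + (4 - 27 - 76)) - 1*172 = (664 - 99) - 172 = 565 - 172 = 393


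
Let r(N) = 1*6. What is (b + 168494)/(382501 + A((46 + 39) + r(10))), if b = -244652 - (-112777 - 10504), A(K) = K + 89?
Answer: 47123/382681 ≈ 0.12314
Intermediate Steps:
r(N) = 6
A(K) = 89 + K
b = -121371 (b = -244652 - 1*(-123281) = -244652 + 123281 = -121371)
(b + 168494)/(382501 + A((46 + 39) + r(10))) = (-121371 + 168494)/(382501 + (89 + ((46 + 39) + 6))) = 47123/(382501 + (89 + (85 + 6))) = 47123/(382501 + (89 + 91)) = 47123/(382501 + 180) = 47123/382681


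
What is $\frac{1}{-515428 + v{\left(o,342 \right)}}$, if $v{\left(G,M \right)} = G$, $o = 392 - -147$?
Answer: $- \frac{1}{514889} \approx -1.9422 \cdot 10^{-6}$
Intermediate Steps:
$o = 539$ ($o = 392 + 147 = 539$)
$\frac{1}{-515428 + v{\left(o,342 \right)}} = \frac{1}{-515428 + 539} = \frac{1}{-514889} = - \frac{1}{514889}$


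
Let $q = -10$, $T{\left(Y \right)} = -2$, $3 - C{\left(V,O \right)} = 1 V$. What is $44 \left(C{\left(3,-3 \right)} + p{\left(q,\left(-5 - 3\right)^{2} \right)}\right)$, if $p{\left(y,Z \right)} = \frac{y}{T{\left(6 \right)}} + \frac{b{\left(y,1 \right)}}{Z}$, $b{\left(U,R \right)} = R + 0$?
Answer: $\frac{3531}{16} \approx 220.69$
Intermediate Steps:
$b{\left(U,R \right)} = R$
$C{\left(V,O \right)} = 3 - V$ ($C{\left(V,O \right)} = 3 - 1 V = 3 - V$)
$p{\left(y,Z \right)} = \frac{1}{Z} - \frac{y}{2}$ ($p{\left(y,Z \right)} = \frac{y}{-2} + 1 \frac{1}{Z} = y \left(- \frac{1}{2}\right) + \frac{1}{Z} = - \frac{y}{2} + \frac{1}{Z} = \frac{1}{Z} - \frac{y}{2}$)
$44 \left(C{\left(3,-3 \right)} + p{\left(q,\left(-5 - 3\right)^{2} \right)}\right) = 44 \left(\left(3 - 3\right) + \left(\frac{1}{\left(-5 - 3\right)^{2}} - -5\right)\right) = 44 \left(\left(3 - 3\right) + \left(\frac{1}{\left(-8\right)^{2}} + 5\right)\right) = 44 \left(0 + \left(\frac{1}{64} + 5\right)\right) = 44 \left(0 + \frac{321}{64}\right) = 44 \cdot \frac{321}{64} = \frac{3531}{16}$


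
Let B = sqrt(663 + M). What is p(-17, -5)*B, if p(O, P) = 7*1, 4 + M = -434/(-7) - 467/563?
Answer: 28*sqrt(14266983)/563 ≈ 187.85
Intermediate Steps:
M = 32187/563 (M = -4 + (-434/(-7) - 467/563) = -4 + (-434*(-1/7) - 467*1/563) = -4 + (62 - 467/563) = -4 + 34439/563 = 32187/563 ≈ 57.171)
p(O, P) = 7
B = 4*sqrt(14266983)/563 (B = sqrt(663 + 32187/563) = sqrt(405456/563) = 4*sqrt(14266983)/563 ≈ 26.836)
p(-17, -5)*B = 7*(4*sqrt(14266983)/563) = 28*sqrt(14266983)/563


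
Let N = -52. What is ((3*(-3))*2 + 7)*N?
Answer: 572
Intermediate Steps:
((3*(-3))*2 + 7)*N = ((3*(-3))*2 + 7)*(-52) = (-9*2 + 7)*(-52) = (-18 + 7)*(-52) = -11*(-52) = 572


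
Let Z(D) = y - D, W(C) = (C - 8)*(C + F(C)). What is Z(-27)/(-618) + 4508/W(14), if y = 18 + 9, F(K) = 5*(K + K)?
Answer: 16286/3399 ≈ 4.7914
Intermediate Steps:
F(K) = 10*K (F(K) = 5*(2*K) = 10*K)
W(C) = 11*C*(-8 + C) (W(C) = (C - 8)*(C + 10*C) = (-8 + C)*(11*C) = 11*C*(-8 + C))
y = 27
Z(D) = 27 - D
Z(-27)/(-618) + 4508/W(14) = (27 - 1*(-27))/(-618) + 4508/((11*14*(-8 + 14))) = (27 + 27)*(-1/618) + 4508/((11*14*6)) = 54*(-1/618) + 4508/924 = -9/103 + 4508*(1/924) = -9/103 + 161/33 = 16286/3399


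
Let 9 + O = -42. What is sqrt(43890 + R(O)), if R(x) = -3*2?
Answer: 6*sqrt(1219) ≈ 209.49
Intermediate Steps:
O = -51 (O = -9 - 42 = -51)
R(x) = -6
sqrt(43890 + R(O)) = sqrt(43890 - 6) = sqrt(43884) = 6*sqrt(1219)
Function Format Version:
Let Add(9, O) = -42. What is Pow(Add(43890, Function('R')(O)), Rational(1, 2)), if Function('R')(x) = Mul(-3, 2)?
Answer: Mul(6, Pow(1219, Rational(1, 2))) ≈ 209.49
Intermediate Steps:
O = -51 (O = Add(-9, -42) = -51)
Function('R')(x) = -6
Pow(Add(43890, Function('R')(O)), Rational(1, 2)) = Pow(Add(43890, -6), Rational(1, 2)) = Pow(43884, Rational(1, 2)) = Mul(6, Pow(1219, Rational(1, 2)))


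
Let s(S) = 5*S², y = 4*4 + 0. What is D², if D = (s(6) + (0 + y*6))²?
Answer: 5802782976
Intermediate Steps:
y = 16 (y = 16 + 0 = 16)
D = 76176 (D = (5*6² + (0 + 16*6))² = (5*36 + (0 + 96))² = (180 + 96)² = 276² = 76176)
D² = 76176² = 5802782976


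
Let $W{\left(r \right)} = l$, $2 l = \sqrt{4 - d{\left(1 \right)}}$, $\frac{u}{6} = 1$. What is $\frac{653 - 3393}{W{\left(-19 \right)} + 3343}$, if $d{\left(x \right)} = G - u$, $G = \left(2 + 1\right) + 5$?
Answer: $- \frac{18319640}{22351297} + \frac{2740 \sqrt{2}}{22351297} \approx -0.81945$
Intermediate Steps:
$G = 8$ ($G = 3 + 5 = 8$)
$u = 6$ ($u = 6 \cdot 1 = 6$)
$d{\left(x \right)} = 2$ ($d{\left(x \right)} = 8 - 6 = 2$)
$l = \frac{\sqrt{2}}{2}$ ($l = \frac{\sqrt{4 + \left(0 - 2\right)}}{2} = \frac{\sqrt{4 - 2}}{2} = \frac{\sqrt{2}}{2} \approx 0.70711$)
$W{\left(r \right)} = \frac{\sqrt{2}}{2}$
$\frac{653 - 3393}{W{\left(-19 \right)} + 3343} = \frac{653 - 3393}{\frac{\sqrt{2}}{2} + 3343} = - \frac{2740}{3343 + \frac{\sqrt{2}}{2}}$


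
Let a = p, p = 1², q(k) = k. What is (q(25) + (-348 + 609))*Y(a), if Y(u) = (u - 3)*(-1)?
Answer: 572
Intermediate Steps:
p = 1
a = 1
Y(u) = 3 - u (Y(u) = (-3 + u)*(-1) = 3 - u)
(q(25) + (-348 + 609))*Y(a) = (25 + (-348 + 609))*(3 - 1*1) = (25 + 261)*(3 - 1) = 286*2 = 572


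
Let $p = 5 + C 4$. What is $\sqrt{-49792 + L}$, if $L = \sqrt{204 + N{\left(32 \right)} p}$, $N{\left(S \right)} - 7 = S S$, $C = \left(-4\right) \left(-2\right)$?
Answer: $\sqrt{-49792 + \sqrt{38351}} \approx 222.7 i$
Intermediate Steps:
$C = 8$
$p = 37$ ($p = 5 + 8 \cdot 4 = 5 + 32 = 37$)
$N{\left(S \right)} = 7 + S^{2}$ ($N{\left(S \right)} = 7 + S S = 7 + S^{2}$)
$L = \sqrt{38351}$ ($L = \sqrt{204 + \left(7 + 32^{2}\right) 37} = \sqrt{204 + \left(7 + 1024\right) 37} = \sqrt{204 + 1031 \cdot 37} = \sqrt{204 + 38147} = \sqrt{38351} \approx 195.83$)
$\sqrt{-49792 + L} = \sqrt{-49792 + \sqrt{38351}}$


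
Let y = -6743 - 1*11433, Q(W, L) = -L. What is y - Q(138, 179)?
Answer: -17997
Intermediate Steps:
y = -18176 (y = -6743 - 11433 = -18176)
y - Q(138, 179) = -18176 - (-1)*179 = -18176 - 1*(-179) = -18176 + 179 = -17997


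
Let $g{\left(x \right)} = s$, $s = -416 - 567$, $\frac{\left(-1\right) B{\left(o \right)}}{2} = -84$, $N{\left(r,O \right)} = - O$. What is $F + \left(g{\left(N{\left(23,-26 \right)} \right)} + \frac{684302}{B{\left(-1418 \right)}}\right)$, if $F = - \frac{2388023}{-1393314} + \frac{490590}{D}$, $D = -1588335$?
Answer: $\frac{912257683621253}{295073252292} \approx 3091.6$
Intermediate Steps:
$B{\left(o \right)} = 168$ ($B{\left(o \right)} = \left(-2\right) \left(-84\right) = 168$)
$F = \frac{207295639763}{147536626146}$ ($F = - \frac{2388023}{-1393314} + \frac{490590}{-1588335} = \left(-2388023\right) \left(- \frac{1}{1393314}\right) + 490590 \left(- \frac{1}{1588335}\right) = \frac{2388023}{1393314} - \frac{32706}{105889} = \frac{207295639763}{147536626146} \approx 1.405$)
$s = -983$ ($s = -416 - 567 = -983$)
$g{\left(x \right)} = -983$
$F + \left(g{\left(N{\left(23,-26 \right)} \right)} + \frac{684302}{B{\left(-1418 \right)}}\right) = \frac{207295639763}{147536626146} - \left(983 - \frac{684302}{168}\right) = \frac{207295639763}{147536626146} + \left(-983 + 684302 \cdot \frac{1}{168}\right) = \frac{207295639763}{147536626146} + \left(-983 + \frac{342151}{84}\right) = \frac{207295639763}{147536626146} + \frac{259579}{84} = \frac{912257683621253}{295073252292}$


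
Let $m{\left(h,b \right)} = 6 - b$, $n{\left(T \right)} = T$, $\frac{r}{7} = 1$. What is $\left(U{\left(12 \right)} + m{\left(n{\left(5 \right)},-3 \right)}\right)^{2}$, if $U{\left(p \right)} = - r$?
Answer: $4$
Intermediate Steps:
$r = 7$ ($r = 7 \cdot 1 = 7$)
$U{\left(p \right)} = -7$ ($U{\left(p \right)} = \left(-1\right) 7 = -7$)
$\left(U{\left(12 \right)} + m{\left(n{\left(5 \right)},-3 \right)}\right)^{2} = \left(-7 + \left(6 - -3\right)\right)^{2} = \left(-7 + \left(6 + 3\right)\right)^{2} = \left(-7 + 9\right)^{2} = 2^{2} = 4$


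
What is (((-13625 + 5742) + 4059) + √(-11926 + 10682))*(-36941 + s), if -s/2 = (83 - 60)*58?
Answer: 151464816 - 79218*I*√311 ≈ 1.5146e+8 - 1.397e+6*I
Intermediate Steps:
s = -2668 (s = -2*(83 - 60)*58 = -46*58 = -2*1334 = -2668)
(((-13625 + 5742) + 4059) + √(-11926 + 10682))*(-36941 + s) = (((-13625 + 5742) + 4059) + √(-11926 + 10682))*(-36941 - 2668) = ((-7883 + 4059) + √(-1244))*(-39609) = (-3824 + 2*I*√311)*(-39609) = 151464816 - 79218*I*√311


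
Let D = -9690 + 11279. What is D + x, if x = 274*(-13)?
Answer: -1973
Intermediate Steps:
D = 1589
x = -3562
D + x = 1589 - 3562 = -1973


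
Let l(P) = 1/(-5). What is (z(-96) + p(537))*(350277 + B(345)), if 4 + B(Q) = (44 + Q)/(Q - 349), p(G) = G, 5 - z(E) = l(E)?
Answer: 3797305833/20 ≈ 1.8987e+8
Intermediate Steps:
l(P) = -⅕
z(E) = 26/5 (z(E) = 5 - 1*(-⅕) = 5 + ⅕ = 26/5)
B(Q) = -4 + (44 + Q)/(-349 + Q) (B(Q) = -4 + (44 + Q)/(Q - 349) = -4 + (44 + Q)/(-349 + Q))
(z(-96) + p(537))*(350277 + B(345)) = (26/5 + 537)*(350277 + 3*(480 - 1*345)/(-349 + 345)) = 2711*(350277 + 3*(480 - 345)/(-4))/5 = 2711*(350277 + 3*(-¼)*135)/5 = 2711*(350277 - 405/4)/5 = (2711/5)*(1400703/4) = 3797305833/20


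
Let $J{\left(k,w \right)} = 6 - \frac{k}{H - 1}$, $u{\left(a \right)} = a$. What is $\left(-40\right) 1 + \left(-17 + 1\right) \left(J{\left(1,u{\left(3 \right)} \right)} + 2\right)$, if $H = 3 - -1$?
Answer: $- \frac{488}{3} \approx -162.67$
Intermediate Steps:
$H = 4$ ($H = 3 + 1 = 4$)
$J{\left(k,w \right)} = 6 - \frac{k}{3}$ ($J{\left(k,w \right)} = 6 - \frac{k}{4 - 1} = 6 - \frac{k}{3}$)
$\left(-40\right) 1 + \left(-17 + 1\right) \left(J{\left(1,u{\left(3 \right)} \right)} + 2\right) = \left(-40\right) 1 + \left(-17 + 1\right) \left(\left(6 - \frac{1}{3}\right) + 2\right) = -40 - 16 \left(\left(6 - \frac{1}{3}\right) + 2\right) = -40 - 16 \left(\frac{17}{3} + 2\right) = -40 - \frac{368}{3} = - \frac{488}{3}$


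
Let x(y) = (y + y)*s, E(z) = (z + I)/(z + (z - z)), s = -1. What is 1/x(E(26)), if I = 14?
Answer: -13/40 ≈ -0.32500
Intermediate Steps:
E(z) = (14 + z)/z (E(z) = (z + 14)/(z + (z - z)) = (14 + z)/(z + 0) = (14 + z)/z)
x(y) = -2*y (x(y) = (y + y)*(-1) = (2*y)*(-1) = -2*y)
1/x(E(26)) = 1/(-2*(14 + 26)/26) = 1/(-40/13) = -13/40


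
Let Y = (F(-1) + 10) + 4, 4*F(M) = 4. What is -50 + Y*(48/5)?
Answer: 94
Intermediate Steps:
F(M) = 1 (F(M) = (¼)*4 = 1)
Y = 15 (Y = (1 + 10) + 4 = 11 + 4 = 15)
-50 + Y*(48/5) = -50 + 15*(48/5) = -50 + 144 = 94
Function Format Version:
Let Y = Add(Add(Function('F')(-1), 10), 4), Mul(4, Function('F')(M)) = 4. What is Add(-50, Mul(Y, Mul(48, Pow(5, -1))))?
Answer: 94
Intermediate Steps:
Function('F')(M) = 1 (Function('F')(M) = Mul(Rational(1, 4), 4) = 1)
Y = 15 (Y = Add(Add(1, 10), 4) = Add(11, 4) = 15)
Add(-50, Mul(Y, Mul(48, Pow(5, -1)))) = Add(-50, Mul(15, Mul(48, Pow(5, -1)))) = Add(-50, Mul(15, Mul(48, Rational(1, 5)))) = Add(-50, Mul(15, Rational(48, 5))) = Add(-50, 144) = 94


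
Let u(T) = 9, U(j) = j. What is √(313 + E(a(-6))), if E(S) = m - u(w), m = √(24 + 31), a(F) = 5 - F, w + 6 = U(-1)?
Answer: √(304 + √55) ≈ 17.647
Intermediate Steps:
w = -7 (w = -6 - 1 = -7)
m = √55 ≈ 7.4162
E(S) = -9 + √55 (E(S) = √55 - 1*9 = √55 - 9 = -9 + √55)
√(313 + E(a(-6))) = √(313 + (-9 + √55)) = √(304 + √55)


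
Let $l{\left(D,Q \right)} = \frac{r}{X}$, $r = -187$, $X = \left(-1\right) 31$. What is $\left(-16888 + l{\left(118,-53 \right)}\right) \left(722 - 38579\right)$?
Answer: $\frac{19812120237}{31} \approx 6.391 \cdot 10^{8}$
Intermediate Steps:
$X = -31$
$l{\left(D,Q \right)} = \frac{187}{31}$ ($l{\left(D,Q \right)} = - \frac{187}{-31} = \left(-187\right) \left(- \frac{1}{31}\right) = \frac{187}{31}$)
$\left(-16888 + l{\left(118,-53 \right)}\right) \left(722 - 38579\right) = \left(-16888 + \frac{187}{31}\right) \left(722 - 38579\right) = \left(- \frac{523341}{31}\right) \left(-37857\right) = \frac{19812120237}{31}$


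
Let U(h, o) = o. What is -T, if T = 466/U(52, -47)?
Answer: 466/47 ≈ 9.9149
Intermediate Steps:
T = -466/47 (T = 466/(-47) = 466*(-1/47) = -466/47 ≈ -9.9149)
-T = -1*(-466/47) = 466/47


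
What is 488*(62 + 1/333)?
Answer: 10075736/333 ≈ 30257.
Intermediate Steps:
488*(62 + 1/333) = 488*(20647/333) = 10075736/333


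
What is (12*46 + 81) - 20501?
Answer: -19868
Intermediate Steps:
(12*46 + 81) - 20501 = (552 + 81) - 20501 = 633 - 20501 = -19868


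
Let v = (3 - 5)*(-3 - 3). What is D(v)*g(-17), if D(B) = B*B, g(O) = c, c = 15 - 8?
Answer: 1008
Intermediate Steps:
c = 7
v = 12 (v = -2*(-6) = 12)
g(O) = 7
D(B) = B**2
D(v)*g(-17) = 12**2*7 = 144*7 = 1008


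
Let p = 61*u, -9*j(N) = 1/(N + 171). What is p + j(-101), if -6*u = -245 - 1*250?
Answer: 1585237/315 ≈ 5032.5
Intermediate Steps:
u = 165/2 (u = -(-245 - 1*250)/6 = -(-245 - 250)/6 = -⅙*(-495) = 165/2 ≈ 82.500)
j(N) = -1/(9*(171 + N)) (j(N) = -1/(9*(N + 171)) = -1/(9*(171 + N)))
p = 10065/2 (p = 61*(165/2) = 10065/2 ≈ 5032.5)
p + j(-101) = 10065/2 - 1/(1539 + 9*(-101)) = 10065/2 - 1/(1539 - 909) = 10065/2 - 1/630 = 1585237/315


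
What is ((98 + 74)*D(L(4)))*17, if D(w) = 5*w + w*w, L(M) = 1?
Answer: 17544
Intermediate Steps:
D(w) = w² + 5*w (D(w) = 5*w + w² = w² + 5*w)
((98 + 74)*D(L(4)))*17 = ((98 + 74)*(1*(5 + 1)))*17 = (172*(1*6))*17 = (172*6)*17 = 1032*17 = 17544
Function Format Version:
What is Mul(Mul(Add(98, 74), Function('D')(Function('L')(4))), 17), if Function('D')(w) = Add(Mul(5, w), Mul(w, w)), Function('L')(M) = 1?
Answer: 17544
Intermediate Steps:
Function('D')(w) = Add(Pow(w, 2), Mul(5, w)) (Function('D')(w) = Add(Mul(5, w), Pow(w, 2)) = Add(Pow(w, 2), Mul(5, w)))
Mul(Mul(Add(98, 74), Function('D')(Function('L')(4))), 17) = Mul(Mul(Add(98, 74), Mul(1, Add(5, 1))), 17) = Mul(Mul(172, Mul(1, 6)), 17) = Mul(Mul(172, 6), 17) = Mul(1032, 17) = 17544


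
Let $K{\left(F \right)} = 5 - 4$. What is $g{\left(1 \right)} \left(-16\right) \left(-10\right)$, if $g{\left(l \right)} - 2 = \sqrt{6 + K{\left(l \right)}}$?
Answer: $320 + 160 \sqrt{7} \approx 743.32$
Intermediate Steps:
$K{\left(F \right)} = 1$
$g{\left(l \right)} = 2 + \sqrt{7}$ ($g{\left(l \right)} = 2 + \sqrt{6 + 1} = 2 + \sqrt{7}$)
$g{\left(1 \right)} \left(-16\right) \left(-10\right) = \left(2 + \sqrt{7}\right) \left(-16\right) \left(-10\right) = \left(-32 - 16 \sqrt{7}\right) \left(-10\right) = 320 + 160 \sqrt{7}$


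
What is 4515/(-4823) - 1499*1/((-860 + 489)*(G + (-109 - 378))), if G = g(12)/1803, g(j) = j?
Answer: -1333175432/1411610109 ≈ -0.94444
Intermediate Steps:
G = 4/601 (G = 12/1803 = 12*(1/1803) = 4/601 ≈ 0.0066556)
4515/(-4823) - 1499*1/((-860 + 489)*(G + (-109 - 378))) = 4515/(-4823) - 1499*1/((-860 + 489)*(4/601 + (-109 - 378))) = 4515*(-1/4823) - 1499*(-1/(371*(4/601 - 487))) = -645/689 - 1499/((-371*(-292683/601))) = -645/689 - 1499/108585393/601 = -645/689 - 1499*601/108585393 = -645/689 - 900899/108585393 = -1333175432/1411610109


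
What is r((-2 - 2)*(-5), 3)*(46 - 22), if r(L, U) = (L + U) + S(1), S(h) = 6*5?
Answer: 1272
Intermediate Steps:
S(h) = 30
r(L, U) = 30 + L + U (r(L, U) = (L + U) + 30 = 30 + L + U)
r((-2 - 2)*(-5), 3)*(46 - 22) = (30 + (-2 - 2)*(-5) + 3)*(46 - 22) = (30 - 4*(-5) + 3)*24 = (30 + 20 + 3)*24 = 53*24 = 1272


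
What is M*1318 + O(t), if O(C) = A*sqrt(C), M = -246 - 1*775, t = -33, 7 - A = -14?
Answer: -1345678 + 21*I*sqrt(33) ≈ -1.3457e+6 + 120.64*I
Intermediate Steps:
A = 21 (A = 7 - 1*(-14) = 7 + 14 = 21)
M = -1021 (M = -246 - 775 = -1021)
O(C) = 21*sqrt(C)
M*1318 + O(t) = -1021*1318 + 21*sqrt(-33) = -1345678 + 21*(I*sqrt(33)) = -1345678 + 21*I*sqrt(33)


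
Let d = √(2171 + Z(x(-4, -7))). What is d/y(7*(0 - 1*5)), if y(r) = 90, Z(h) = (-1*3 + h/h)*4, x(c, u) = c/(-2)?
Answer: √2163/90 ≈ 0.51676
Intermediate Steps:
x(c, u) = -c/2 (x(c, u) = c*(-½) = -c/2)
Z(h) = -8 (Z(h) = (-3 + 1)*4 = -2*4 = -8)
d = √2163 (d = √(2171 - 8) = √2163 ≈ 46.508)
d/y(7*(0 - 1*5)) = √2163/90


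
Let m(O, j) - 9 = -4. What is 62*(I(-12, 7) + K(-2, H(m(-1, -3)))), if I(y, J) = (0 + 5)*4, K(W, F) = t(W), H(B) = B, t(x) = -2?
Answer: 1116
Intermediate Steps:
m(O, j) = 5 (m(O, j) = 9 - 4 = 5)
K(W, F) = -2
I(y, J) = 20 (I(y, J) = 5*4 = 20)
62*(I(-12, 7) + K(-2, H(m(-1, -3)))) = 62*(20 - 2) = 62*18 = 1116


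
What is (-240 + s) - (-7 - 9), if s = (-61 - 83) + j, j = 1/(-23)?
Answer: -8465/23 ≈ -368.04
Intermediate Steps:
j = -1/23 (j = 1*(-1/23) = -1/23 ≈ -0.043478)
s = -3313/23 (s = (-61 - 83) - 1/23 = -144 - 1/23 = -3313/23 ≈ -144.04)
(-240 + s) - (-7 - 9) = (-240 - 3313/23) - (-7 - 9) = -8833/23 - 1*(-16) = -8833/23 + 16 = -8465/23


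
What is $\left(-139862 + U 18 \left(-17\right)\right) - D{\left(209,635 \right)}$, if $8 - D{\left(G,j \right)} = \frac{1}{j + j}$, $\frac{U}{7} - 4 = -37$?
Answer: $- \frac{87863679}{1270} \approx -69184.0$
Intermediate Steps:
$U = -231$ ($U = 28 + 7 \left(-37\right) = 28 - 259 = -231$)
$D{\left(G,j \right)} = 8 - \frac{1}{2 j}$ ($D{\left(G,j \right)} = 8 - \frac{1}{j + j} = 8 - \frac{1}{2 j}$)
$\left(-139862 + U 18 \left(-17\right)\right) - D{\left(209,635 \right)} = \left(-139862 + \left(-231\right) 18 \left(-17\right)\right) - \left(8 - \frac{1}{2 \cdot 635}\right) = \left(-139862 - -70686\right) - \left(8 - \frac{1}{1270}\right) = \left(-139862 + 70686\right) - \left(8 - \frac{1}{1270}\right) = -69176 - \frac{10159}{1270} = - \frac{87863679}{1270}$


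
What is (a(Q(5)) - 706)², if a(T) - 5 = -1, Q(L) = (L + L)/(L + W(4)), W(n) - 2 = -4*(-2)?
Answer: 492804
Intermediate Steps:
W(n) = 10 (W(n) = 2 - 4*(-2) = 2 + 8 = 10)
Q(L) = 2*L/(10 + L) (Q(L) = (L + L)/(L + 10) = (2*L)/(10 + L) = 2*L/(10 + L))
a(T) = 4 (a(T) = 5 - 1 = 4)
(a(Q(5)) - 706)² = (4 - 706)² = (-702)² = 492804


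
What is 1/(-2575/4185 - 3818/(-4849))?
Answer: 4058613/698431 ≈ 5.8110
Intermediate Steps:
1/(-2575/4185 - 3818/(-4849)) = 1/(-2575*1/4185 - 3818*(-1/4849)) = 1/(-515/837 + 3818/4849) = 1/(698431/4058613) = 4058613/698431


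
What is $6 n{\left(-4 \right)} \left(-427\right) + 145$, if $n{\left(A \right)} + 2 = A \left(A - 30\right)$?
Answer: $-343163$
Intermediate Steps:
$n{\left(A \right)} = -2 + A \left(-30 + A\right)$ ($n{\left(A \right)} = -2 + A \left(A - 30\right) = -2 + A \left(-30 + A\right)$)
$6 n{\left(-4 \right)} \left(-427\right) + 145 = 6 \left(-2 + \left(-4\right)^{2} - -120\right) \left(-427\right) + 145 = 6 \left(-2 + 16 + 120\right) \left(-427\right) + 145 = 6 \cdot 134 \left(-427\right) + 145 = 804 \left(-427\right) + 145 = -343308 + 145 = -343163$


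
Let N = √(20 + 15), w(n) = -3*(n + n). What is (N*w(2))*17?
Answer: -204*√35 ≈ -1206.9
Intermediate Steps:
w(n) = -6*n
N = √35 ≈ 5.9161
(N*w(2))*17 = (√35*(-6*2))*17 = (√35*(-12))*17 = -12*√35*17 = -204*√35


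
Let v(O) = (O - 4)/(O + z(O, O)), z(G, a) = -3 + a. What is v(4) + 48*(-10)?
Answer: -480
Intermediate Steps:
v(O) = (-4 + O)/(-3 + 2*O) (v(O) = (O - 4)/(O + (-3 + O)) = (-4 + O)/(-3 + 2*O))
v(4) + 48*(-10) = (-4 + 4)/(-3 + 2*4) + 48*(-10) = 0/(-3 + 8) - 480 = 0/5 - 480 = (1/5)*0 - 480 = 0 - 480 = -480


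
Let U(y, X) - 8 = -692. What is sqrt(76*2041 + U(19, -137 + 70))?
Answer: 8*sqrt(2413) ≈ 392.98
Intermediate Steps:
U(y, X) = -684 (U(y, X) = 8 - 692 = -684)
sqrt(76*2041 + U(19, -137 + 70)) = sqrt(76*2041 - 684) = sqrt(155116 - 684) = sqrt(154432) = 8*sqrt(2413)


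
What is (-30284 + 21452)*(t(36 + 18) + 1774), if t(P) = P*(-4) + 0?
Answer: -13760256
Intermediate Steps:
t(P) = -4*P (t(P) = -4*P + 0 = -4*P)
(-30284 + 21452)*(t(36 + 18) + 1774) = (-30284 + 21452)*(-4*(36 + 18) + 1774) = -8832*(-4*54 + 1774) = -8832*(-216 + 1774) = -8832*1558 = -13760256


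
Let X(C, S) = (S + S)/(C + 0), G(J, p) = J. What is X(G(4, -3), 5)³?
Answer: 125/8 ≈ 15.625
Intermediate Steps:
X(C, S) = 2*S/C (X(C, S) = (2*S)/C = 2*S/C)
X(G(4, -3), 5)³ = (2*5/4)³ = (2*5*(¼))³ = (5/2)³ = 125/8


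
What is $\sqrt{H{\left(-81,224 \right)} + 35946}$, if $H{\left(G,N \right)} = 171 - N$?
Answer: $\sqrt{35893} \approx 189.45$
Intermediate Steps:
$\sqrt{H{\left(-81,224 \right)} + 35946} = \sqrt{\left(171 - 224\right) + 35946} = \sqrt{-53 + 35946} = \sqrt{35893}$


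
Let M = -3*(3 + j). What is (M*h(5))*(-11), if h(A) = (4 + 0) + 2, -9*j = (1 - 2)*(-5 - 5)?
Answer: 374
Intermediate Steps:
j = -10/9 (j = -(1 - 2)*(-5 - 5)/9 = -(-1)*(-10)/9 = -⅑*10 = -10/9 ≈ -1.1111)
M = -17/3 (M = -3*(3 - 10/9) = -3*17/9 = -17/3 ≈ -5.6667)
h(A) = 6 (h(A) = 4 + 2 = 6)
(M*h(5))*(-11) = -17/3*6*(-11) = -34*(-11) = 374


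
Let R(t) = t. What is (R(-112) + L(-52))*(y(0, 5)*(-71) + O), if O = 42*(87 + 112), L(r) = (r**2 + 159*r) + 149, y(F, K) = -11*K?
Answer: -67777601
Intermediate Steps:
L(r) = 149 + r**2 + 159*r
O = 8358 (O = 42*199 = 8358)
(R(-112) + L(-52))*(y(0, 5)*(-71) + O) = (-112 + (149 + (-52)**2 + 159*(-52)))*(-11*5*(-71) + 8358) = (-112 + (149 + 2704 - 8268))*(-55*(-71) + 8358) = (-112 - 5415)*(3905 + 8358) = -5527*12263 = -67777601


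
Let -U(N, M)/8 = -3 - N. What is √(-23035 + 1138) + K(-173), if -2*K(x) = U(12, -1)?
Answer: -60 + 3*I*√2433 ≈ -60.0 + 147.98*I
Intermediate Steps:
U(N, M) = 24 + 8*N (U(N, M) = -8*(-3 - N) = 24 + 8*N)
K(x) = -60 (K(x) = -(24 + 8*12)/2 = -(24 + 96)/2 = -½*120 = -60)
√(-23035 + 1138) + K(-173) = √(-23035 + 1138) - 60 = √(-21897) - 60 = 3*I*√2433 - 60 = -60 + 3*I*√2433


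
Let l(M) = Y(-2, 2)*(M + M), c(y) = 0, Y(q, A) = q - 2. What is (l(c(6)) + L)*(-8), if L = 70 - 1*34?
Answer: -288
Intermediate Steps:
Y(q, A) = -2 + q
l(M) = -8*M (l(M) = (-2 - 2)*(M + M) = -8*M)
L = 36 (L = 70 - 34 = 36)
(l(c(6)) + L)*(-8) = (-8*0 + 36)*(-8) = (0 + 36)*(-8) = 36*(-8) = -288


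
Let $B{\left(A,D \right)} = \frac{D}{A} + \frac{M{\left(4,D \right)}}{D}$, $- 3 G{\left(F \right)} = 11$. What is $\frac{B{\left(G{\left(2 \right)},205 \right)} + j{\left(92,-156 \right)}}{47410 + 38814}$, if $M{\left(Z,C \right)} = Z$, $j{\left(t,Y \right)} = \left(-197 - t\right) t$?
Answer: $- \frac{60081971}{194435120} \approx -0.30901$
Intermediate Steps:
$j{\left(t,Y \right)} = t \left(-197 - t\right)$
$G{\left(F \right)} = - \frac{11}{3}$ ($G{\left(F \right)} = \left(- \frac{1}{3}\right) 11 = - \frac{11}{3}$)
$B{\left(A,D \right)} = \frac{4}{D} + \frac{D}{A}$ ($B{\left(A,D \right)} = \frac{D}{A} + \frac{4}{D} = \frac{4}{D} + \frac{D}{A}$)
$\frac{B{\left(G{\left(2 \right)},205 \right)} + j{\left(92,-156 \right)}}{47410 + 38814} = \frac{\left(\frac{4}{205} + \frac{205}{- \frac{11}{3}}\right) - 92 \left(197 + 92\right)}{47410 + 38814} = \frac{\left(4 \cdot \frac{1}{205} + 205 \left(- \frac{3}{11}\right)\right) - 92 \cdot 289}{86224} = \left(\left(\frac{4}{205} - \frac{615}{11}\right) - 26588\right) \frac{1}{86224} = \left(- \frac{126031}{2255} - 26588\right) \frac{1}{86224} = \left(- \frac{60081971}{2255}\right) \frac{1}{86224} = - \frac{60081971}{194435120}$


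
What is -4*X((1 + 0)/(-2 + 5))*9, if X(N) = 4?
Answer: -144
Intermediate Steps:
-4*X((1 + 0)/(-2 + 5))*9 = -4*4*9 = -16*9 = -144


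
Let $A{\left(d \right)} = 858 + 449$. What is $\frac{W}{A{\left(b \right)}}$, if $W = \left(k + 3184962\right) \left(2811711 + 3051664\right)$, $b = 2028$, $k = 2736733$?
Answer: $\frac{34721118420625}{1307} \approx 2.6566 \cdot 10^{10}$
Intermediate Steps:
$A{\left(d \right)} = 1307$
$W = 34721118420625$ ($W = \left(2736733 + 3184962\right) \left(2811711 + 3051664\right) = 5921695 \cdot 5863375 = 34721118420625$)
$\frac{W}{A{\left(b \right)}} = \frac{34721118420625}{1307}$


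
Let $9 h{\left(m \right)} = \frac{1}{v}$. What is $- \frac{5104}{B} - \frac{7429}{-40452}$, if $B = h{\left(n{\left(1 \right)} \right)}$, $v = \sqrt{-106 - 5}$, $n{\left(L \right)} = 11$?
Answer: $\frac{7429}{40452} - 45936 i \sqrt{111} \approx 0.18365 - 4.8397 \cdot 10^{5} i$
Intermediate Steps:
$v = i \sqrt{111}$ ($v = \sqrt{-111} = i \sqrt{111} \approx 10.536 i$)
$h{\left(m \right)} = - \frac{i \sqrt{111}}{999}$ ($h{\left(m \right)} = \frac{1}{9 i \sqrt{111}} = \frac{\left(- \frac{1}{111}\right) i \sqrt{111}}{9} = - \frac{i \sqrt{111}}{999}$)
$B = - \frac{i \sqrt{111}}{999} \approx - 0.010546 i$
$- \frac{5104}{B} - \frac{7429}{-40452} = - \frac{5104}{\left(- \frac{1}{999}\right) i \sqrt{111}} - \frac{7429}{-40452} = - 5104 \cdot 9 i \sqrt{111} - - \frac{7429}{40452} = - 45936 i \sqrt{111} + \frac{7429}{40452} = \frac{7429}{40452} - 45936 i \sqrt{111}$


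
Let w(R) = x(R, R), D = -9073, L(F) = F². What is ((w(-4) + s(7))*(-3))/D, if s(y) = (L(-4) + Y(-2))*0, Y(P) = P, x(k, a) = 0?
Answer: 0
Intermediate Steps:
s(y) = 0 (s(y) = ((-4)² - 2)*0 = (16 - 2)*0 = 14*0 = 0)
w(R) = 0
((w(-4) + s(7))*(-3))/D = ((0 + 0)*(-3))/(-9073) = (0*(-3))*(-1/9073) = 0*(-1/9073) = 0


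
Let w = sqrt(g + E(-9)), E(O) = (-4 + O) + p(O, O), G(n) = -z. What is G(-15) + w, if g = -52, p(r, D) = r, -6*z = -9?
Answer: -3/2 + I*sqrt(74) ≈ -1.5 + 8.6023*I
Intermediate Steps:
z = 3/2 (z = -1/6*(-9) = 3/2 ≈ 1.5000)
G(n) = -3/2 (G(n) = -1*3/2 = -3/2)
E(O) = -4 + 2*O (E(O) = (-4 + O) + O = -4 + 2*O)
w = I*sqrt(74) (w = sqrt(-52 + (-4 + 2*(-9))) = sqrt(-52 + (-4 - 18)) = sqrt(-52 - 22) = sqrt(-74) = I*sqrt(74) ≈ 8.6023*I)
G(-15) + w = -3/2 + I*sqrt(74)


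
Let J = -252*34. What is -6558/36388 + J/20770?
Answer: -111995511/188944690 ≈ -0.59274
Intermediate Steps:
J = -8568
-6558/36388 + J/20770 = -6558/36388 - 8568/20770 = -6558*1/36388 - 8568*1/20770 = -3279/18194 - 4284/10385 = -111995511/188944690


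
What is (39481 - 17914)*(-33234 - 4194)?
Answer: -807209676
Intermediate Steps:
(39481 - 17914)*(-33234 - 4194) = 21567*(-37428) = -807209676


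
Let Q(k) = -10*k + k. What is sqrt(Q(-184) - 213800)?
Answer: 4*I*sqrt(13259) ≈ 460.59*I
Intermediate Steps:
Q(k) = -9*k
sqrt(Q(-184) - 213800) = sqrt(-9*(-184) - 213800) = sqrt(1656 - 213800) = sqrt(-212144) = 4*I*sqrt(13259)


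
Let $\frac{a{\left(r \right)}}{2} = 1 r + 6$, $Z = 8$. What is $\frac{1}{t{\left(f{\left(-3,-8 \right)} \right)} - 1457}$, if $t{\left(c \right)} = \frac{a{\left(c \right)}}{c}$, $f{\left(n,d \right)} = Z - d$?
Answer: $- \frac{4}{5817} \approx -0.00068764$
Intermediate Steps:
$a{\left(r \right)} = 12 + 2 r$ ($a{\left(r \right)} = 2 \left(1 r + 6\right) = 2 \left(r + 6\right) = 2 \left(6 + r\right) = 12 + 2 r$)
$f{\left(n,d \right)} = 8 - d$
$t{\left(c \right)} = \frac{12 + 2 c}{c}$
$\frac{1}{t{\left(f{\left(-3,-8 \right)} \right)} - 1457} = \frac{1}{\left(2 + \frac{12}{8 - -8}\right) - 1457} = \frac{1}{\left(2 + \frac{12}{8 + 8}\right) - 1457} = \frac{1}{\left(2 + \frac{12}{16}\right) - 1457} = \frac{1}{\left(2 + 12 \cdot \frac{1}{16}\right) - 1457} = \frac{1}{\left(2 + \frac{3}{4}\right) - 1457} = \frac{1}{\frac{11}{4} - 1457} = \frac{1}{- \frac{5817}{4}} = - \frac{4}{5817}$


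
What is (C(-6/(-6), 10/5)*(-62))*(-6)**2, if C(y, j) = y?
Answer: -2232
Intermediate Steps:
(C(-6/(-6), 10/5)*(-62))*(-6)**2 = (-6/(-6)*(-62))*(-6)**2 = (-6*(-1/6)*(-62))*36 = (1*(-62))*36 = -62*36 = -2232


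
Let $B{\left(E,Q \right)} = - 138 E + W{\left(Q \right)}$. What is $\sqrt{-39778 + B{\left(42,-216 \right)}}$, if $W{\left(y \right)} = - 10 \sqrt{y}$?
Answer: $\sqrt{-45574 - 60 i \sqrt{6}} \approx 0.3442 - 213.48 i$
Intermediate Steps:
$B{\left(E,Q \right)} = - 138 E - 10 \sqrt{Q}$
$\sqrt{-39778 + B{\left(42,-216 \right)}} = \sqrt{-39778 - \left(5796 + 10 \sqrt{-216}\right)} = \sqrt{-39778 - \left(5796 + 10 \cdot 6 i \sqrt{6}\right)} = \sqrt{-39778 - \left(5796 + 60 i \sqrt{6}\right)} = \sqrt{-45574 - 60 i \sqrt{6}}$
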